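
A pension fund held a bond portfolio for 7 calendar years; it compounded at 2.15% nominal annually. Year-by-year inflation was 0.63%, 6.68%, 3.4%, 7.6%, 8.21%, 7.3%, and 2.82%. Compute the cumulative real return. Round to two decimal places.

-18.61%

Cumulative inflation factor: 1.0063 × 1.0668 × 1.034 × 1.076 × 1.0821 × 1.073 × 1.0282 ≈ 1.42590.
Nominal growth factor: 1.16056. Real growth factor = 1.16056 / 1.42590 ≈ 0.81392.
Total real return ≈ -18.6082%.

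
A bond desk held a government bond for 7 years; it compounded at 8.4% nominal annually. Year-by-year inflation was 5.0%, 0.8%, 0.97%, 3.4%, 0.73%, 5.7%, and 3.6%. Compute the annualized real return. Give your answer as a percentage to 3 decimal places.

Cumulative inflation factor: 1.050 × 1.008 × 1.0097 × 1.034 × 1.0073 × 1.057 × 1.036 ≈ 1.21887.
Nominal growth factor: 1.75875. Real growth factor = 1.75875 / 1.21887 ≈ 1.44294.
Annualized: 1.44294^(1/7) − 1 ≈ 0.05378.

5.378%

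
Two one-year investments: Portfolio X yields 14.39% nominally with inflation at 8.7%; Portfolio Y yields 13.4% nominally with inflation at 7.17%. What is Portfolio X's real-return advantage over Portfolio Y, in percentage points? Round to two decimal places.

-0.58

Portfolio X real return: 1.1439/1.087 − 1 = 5.235%.
Portfolio Y real return: 1.134/1.0717 − 1 = 5.813%.
Difference: 5.235 − 5.813 = -0.578 pp.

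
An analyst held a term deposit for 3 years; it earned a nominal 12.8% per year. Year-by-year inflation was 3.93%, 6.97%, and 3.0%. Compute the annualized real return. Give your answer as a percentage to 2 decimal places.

Cumulative inflation factor: 1.0393 × 1.0697 × 1.030 ≈ 1.14509.
Nominal growth factor: 1.43525. Real growth factor = 1.43525 / 1.14509 ≈ 1.25339.
Annualized: 1.25339^(1/3) − 1 ≈ 0.07819.

7.82%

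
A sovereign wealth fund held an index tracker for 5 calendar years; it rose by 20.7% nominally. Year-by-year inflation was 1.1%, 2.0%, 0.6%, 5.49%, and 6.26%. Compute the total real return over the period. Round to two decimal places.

Cumulative inflation factor: 1.011 × 1.020 × 1.006 × 1.0549 × 1.0626 ≈ 1.16287.
Nominal growth factor: 1.20700. Real growth factor = 1.20700 / 1.16287 ≈ 1.03795.
Total real return ≈ 3.7951%.

3.80%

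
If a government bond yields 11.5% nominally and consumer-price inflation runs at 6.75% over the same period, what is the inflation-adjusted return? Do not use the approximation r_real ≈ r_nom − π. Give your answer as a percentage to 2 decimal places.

Real return via the Fisher equation: (1 + 11.5%)/(1 + 6.75%) − 1 = 1.115/1.0675 − 1 ≈ 0.04450.

4.45%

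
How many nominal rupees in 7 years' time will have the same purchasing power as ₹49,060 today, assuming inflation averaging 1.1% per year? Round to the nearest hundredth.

₹52,964.59

Cumulative price-level factor: (1+1.1%)^7 ≈ 1.0795881008.
The nominal amount required is ₹49,060 scaled up by that factor.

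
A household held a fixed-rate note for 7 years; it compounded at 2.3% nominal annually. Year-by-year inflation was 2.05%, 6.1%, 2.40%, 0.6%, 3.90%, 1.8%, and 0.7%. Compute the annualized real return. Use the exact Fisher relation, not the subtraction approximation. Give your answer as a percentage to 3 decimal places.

Cumulative inflation factor: 1.0205 × 1.061 × 1.0240 × 1.006 × 1.0390 × 1.018 × 1.007 ≈ 1.18801.
Nominal growth factor: 1.17254. Real growth factor = 1.17254 / 1.18801 ≈ 0.98698.
Annualized: 0.98698^(1/7) − 1 ≈ -0.00187.

-0.187%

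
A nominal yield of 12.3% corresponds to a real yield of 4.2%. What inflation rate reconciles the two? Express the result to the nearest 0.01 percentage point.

7.77%

From (1+r_nom) = (1+r_real)(1+π), we get 1+π = (1 + 12.3%)/(1 + 4.2%) = 1.123/1.042 ≈ 1.07774.
So π ≈ 7.7735%.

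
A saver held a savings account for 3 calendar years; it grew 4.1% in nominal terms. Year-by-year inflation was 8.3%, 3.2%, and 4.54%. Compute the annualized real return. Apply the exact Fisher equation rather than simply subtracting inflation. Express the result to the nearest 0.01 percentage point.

Cumulative inflation factor: 1.083 × 1.032 × 1.0454 ≈ 1.16840.
Nominal growth factor: 1.04100. Real growth factor = 1.04100 / 1.16840 ≈ 0.89096.
Annualized: 0.89096^(1/3) − 1 ≈ -0.03775.

-3.78%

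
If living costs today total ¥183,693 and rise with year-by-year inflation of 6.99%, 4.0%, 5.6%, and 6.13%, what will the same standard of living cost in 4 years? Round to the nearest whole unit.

¥229,072

Cumulative price-level factor: 1.0699 × 1.040 × 1.056 × 1.0613 ≈ 1.2470349036.
The nominal amount required is ¥183,693 scaled up by that factor.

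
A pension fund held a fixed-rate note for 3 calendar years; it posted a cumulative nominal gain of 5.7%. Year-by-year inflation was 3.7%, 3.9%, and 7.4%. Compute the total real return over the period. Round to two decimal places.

-8.66%

Cumulative inflation factor: 1.037 × 1.039 × 1.074 ≈ 1.15717.
Nominal growth factor: 1.05700. Real growth factor = 1.05700 / 1.15717 ≈ 0.91343.
Total real return ≈ -8.6568%.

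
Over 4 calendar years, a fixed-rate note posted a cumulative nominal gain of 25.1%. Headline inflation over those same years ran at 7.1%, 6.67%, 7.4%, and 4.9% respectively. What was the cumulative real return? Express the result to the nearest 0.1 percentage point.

-2.8%

Cumulative inflation factor: 1.071 × 1.0667 × 1.074 × 1.049 ≈ 1.28710.
Nominal growth factor: 1.25100. Real growth factor = 1.25100 / 1.28710 ≈ 0.97195.
Total real return ≈ -2.8046%.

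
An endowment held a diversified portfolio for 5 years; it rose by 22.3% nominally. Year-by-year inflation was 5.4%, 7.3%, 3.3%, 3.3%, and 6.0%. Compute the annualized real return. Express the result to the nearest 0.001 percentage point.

Cumulative inflation factor: 1.054 × 1.073 × 1.033 × 1.033 × 1.060 ≈ 1.27922.
Nominal growth factor: 1.22300. Real growth factor = 1.22300 / 1.27922 ≈ 0.95605.
Annualized: 0.95605^(1/5) − 1 ≈ -0.00895.

-0.895%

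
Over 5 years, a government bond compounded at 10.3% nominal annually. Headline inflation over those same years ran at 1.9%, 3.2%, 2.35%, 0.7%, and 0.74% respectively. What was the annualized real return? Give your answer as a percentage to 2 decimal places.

Cumulative inflation factor: 1.019 × 1.032 × 1.0235 × 1.007 × 1.0074 ≈ 1.09188.
Nominal growth factor: 1.63259. Real growth factor = 1.63259 / 1.09188 ≈ 1.49522.
Annualized: 1.49522^(1/5) − 1 ≈ 0.08378.

8.38%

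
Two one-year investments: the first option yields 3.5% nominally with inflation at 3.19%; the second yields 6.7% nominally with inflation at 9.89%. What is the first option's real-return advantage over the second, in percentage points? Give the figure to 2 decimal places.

3.20

The first option real return: 1.035/1.0319 − 1 = 0.300%.
The second real return: 1.067/1.0989 − 1 = -2.903%.
Difference: 0.300 − (-2.903) = 3.203 pp.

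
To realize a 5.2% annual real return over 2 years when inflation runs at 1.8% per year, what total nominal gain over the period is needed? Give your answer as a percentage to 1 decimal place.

14.7%

Required annual nominal rate: (1+5.2%)(1+1.8%) − 1 = 7.0936%.
Cumulative over 2 years: (1 + 0.070936)^2 − 1 ≈ 0.14690.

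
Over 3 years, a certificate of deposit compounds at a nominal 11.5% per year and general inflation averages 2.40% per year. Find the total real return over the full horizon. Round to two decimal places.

The annual real rate is (1+11.5%)/(1+2.40%) − 1 = 8.8867%.
Compounded over 3 years: (1 + 0.088867)^3 − 1 ≈ 0.29100.

29.10%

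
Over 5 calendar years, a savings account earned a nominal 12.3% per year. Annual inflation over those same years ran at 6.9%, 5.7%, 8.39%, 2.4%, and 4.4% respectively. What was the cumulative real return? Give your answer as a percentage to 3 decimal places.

36.413%

Cumulative inflation factor: 1.069 × 1.057 × 1.0839 × 1.024 × 1.044 ≈ 1.30931.
Nominal growth factor: 1.78607. Real growth factor = 1.78607 / 1.30931 ≈ 1.36413.
Total real return ≈ 36.4132%.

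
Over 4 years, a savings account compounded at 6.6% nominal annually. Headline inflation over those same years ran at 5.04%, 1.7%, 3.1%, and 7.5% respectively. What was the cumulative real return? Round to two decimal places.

Cumulative inflation factor: 1.0504 × 1.017 × 1.031 × 1.075 ≈ 1.18398.
Nominal growth factor: 1.29130. Real growth factor = 1.29130 / 1.18398 ≈ 1.09065.
Total real return ≈ 9.0652%.

9.07%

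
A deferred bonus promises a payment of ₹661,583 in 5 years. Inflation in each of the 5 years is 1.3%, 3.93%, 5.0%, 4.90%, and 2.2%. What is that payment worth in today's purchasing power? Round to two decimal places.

Price-level factor over 5 years: 1.013 × 1.0393 × 1.050 × 1.0490 × 1.022 ≈ 1.1851301743.
Purchasing power today: ₹661,583 divided by that factor.

₹558,236.57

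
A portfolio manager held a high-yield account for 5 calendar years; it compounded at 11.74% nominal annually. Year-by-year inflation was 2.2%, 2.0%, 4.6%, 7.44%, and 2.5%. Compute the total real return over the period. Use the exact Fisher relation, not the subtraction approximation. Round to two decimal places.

45.07%

Cumulative inflation factor: 1.022 × 1.020 × 1.046 × 1.0744 × 1.025 ≈ 1.20081.
Nominal growth factor: 1.74198. Real growth factor = 1.74198 / 1.20081 ≈ 1.45068.
Total real return ≈ 45.0677%.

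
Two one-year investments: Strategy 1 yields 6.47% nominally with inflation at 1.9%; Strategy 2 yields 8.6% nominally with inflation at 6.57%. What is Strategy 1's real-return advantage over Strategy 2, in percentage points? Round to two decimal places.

Strategy 1 real return: 1.0647/1.019 − 1 = 4.485%.
Strategy 2 real return: 1.086/1.0657 − 1 = 1.905%.
Difference: 4.485 − 1.905 = 2.580 pp.

2.58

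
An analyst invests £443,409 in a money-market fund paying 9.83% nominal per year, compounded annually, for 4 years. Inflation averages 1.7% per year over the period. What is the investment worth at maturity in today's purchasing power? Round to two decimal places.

Nominal value at maturity: £443,409 × (1 + 9.83%)^4 ≈ £645,191.20.
Price-level factor over 4 years: (1 + 1.7%)^4 ≈ 1.0697537355.
The maturity value deflated by that factor is the answer in today's purchasing power.

£603,121.24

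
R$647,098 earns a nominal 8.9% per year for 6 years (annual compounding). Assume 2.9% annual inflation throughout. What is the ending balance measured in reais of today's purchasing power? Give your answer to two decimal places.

Nominal value at maturity: R$647,098 × (1 + 8.9%)^6 ≈ R$1,079,287.97.
Price-level factor over 6 years: (1 + 2.9%)^6 ≈ 1.1871135129.
Dividing the nominal maturity value by the price-level factor gives the value in today's money.

R$909,169.98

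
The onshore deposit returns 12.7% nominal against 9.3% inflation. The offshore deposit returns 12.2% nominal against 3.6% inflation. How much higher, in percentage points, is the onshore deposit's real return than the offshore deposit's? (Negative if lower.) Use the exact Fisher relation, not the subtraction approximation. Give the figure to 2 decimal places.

The onshore deposit real return: 1.127/1.093 − 1 = 3.111%.
The offshore deposit real return: 1.122/1.036 − 1 = 8.301%.
Difference: 3.111 − 8.301 = -5.190 pp.

-5.19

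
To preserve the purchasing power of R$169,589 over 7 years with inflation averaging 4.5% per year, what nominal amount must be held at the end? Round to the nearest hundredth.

R$230,787.20

Cumulative price-level factor: (1+4.5%)^7 ≈ 1.3608618305.
Multiplying R$169,589 by the price-level factor gives the future nominal sum.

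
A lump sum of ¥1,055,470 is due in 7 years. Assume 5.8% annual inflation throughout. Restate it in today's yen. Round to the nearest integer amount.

Price-level factor over 7 years: (1 + 5.8%)^7 ≈ 1.4838830495.
Purchasing power today: ¥1,055,470 divided by that factor.

¥711,289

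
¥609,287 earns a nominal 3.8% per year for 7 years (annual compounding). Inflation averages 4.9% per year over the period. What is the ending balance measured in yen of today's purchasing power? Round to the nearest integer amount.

¥565,946

Nominal value at maturity: ¥609,287 × (1 + 3.8%)^7 ≈ ¥791,049.
Price-level factor over 7 years: (1 + 4.9%)^7 ≈ 1.3977465126.
Dividing the nominal maturity value by the price-level factor gives the value in today's money.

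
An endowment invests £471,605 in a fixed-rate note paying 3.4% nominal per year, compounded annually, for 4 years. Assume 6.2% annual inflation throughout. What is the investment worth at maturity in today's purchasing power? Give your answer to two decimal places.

£423,801.50

Nominal value at maturity: £471,605 × (1 + 3.4%)^4 ≈ £539,089.11.
Price-level factor over 4 years: (1 + 6.2%)^4 ≈ 1.2720320883.
The maturity value deflated by that factor is the answer in today's purchasing power.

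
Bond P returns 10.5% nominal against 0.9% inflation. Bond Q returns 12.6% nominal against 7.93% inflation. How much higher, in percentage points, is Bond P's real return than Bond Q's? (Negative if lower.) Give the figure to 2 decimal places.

5.19

Bond P real return: 1.105/1.009 − 1 = 9.514%.
Bond Q real return: 1.126/1.0793 − 1 = 4.327%.
Difference: 9.514 − 4.327 = 5.187 pp.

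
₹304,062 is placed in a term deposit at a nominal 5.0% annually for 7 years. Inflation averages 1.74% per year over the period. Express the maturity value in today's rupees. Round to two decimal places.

₹379,179.73

Nominal value at maturity: ₹304,062 × (1 + 5.0%)^7 ≈ ₹427,845.77.
Price-level factor over 7 years: (1 + 1.74%)^7 ≈ 1.1283455828.
Dividing the nominal maturity value by the price-level factor gives the value in today's money.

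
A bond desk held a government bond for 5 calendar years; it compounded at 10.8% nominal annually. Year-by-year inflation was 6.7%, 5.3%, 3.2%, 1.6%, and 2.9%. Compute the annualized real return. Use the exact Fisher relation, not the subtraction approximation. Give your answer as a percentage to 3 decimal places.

Cumulative inflation factor: 1.067 × 1.053 × 1.032 × 1.016 × 1.029 ≈ 1.21222.
Nominal growth factor: 1.66993. Real growth factor = 1.66993 / 1.21222 ≈ 1.37758.
Annualized: 1.37758^(1/5) − 1 ≈ 0.06616.

6.616%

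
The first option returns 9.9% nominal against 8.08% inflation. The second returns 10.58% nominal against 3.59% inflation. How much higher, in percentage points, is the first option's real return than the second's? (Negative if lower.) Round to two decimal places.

The first option real return: 1.099/1.0808 − 1 = 1.684%.
The second real return: 1.1058/1.0359 − 1 = 6.748%.
Difference: 1.684 − 6.748 = -5.064 pp.

-5.06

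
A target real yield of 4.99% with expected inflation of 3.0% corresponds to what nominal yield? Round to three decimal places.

By the Fisher equation, 1 + r_nom = (1 + 4.99%)(1 + 3.0%) = 1.0499 × 1.030 = 1.081397.
So r_nom = 8.1397%.

8.140%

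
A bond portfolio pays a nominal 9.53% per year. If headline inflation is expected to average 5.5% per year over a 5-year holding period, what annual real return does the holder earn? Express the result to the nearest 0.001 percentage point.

With constant rates the annual real return is the same each year: (1+9.53%)/(1+5.5%) − 1 = 0.03820.

3.820%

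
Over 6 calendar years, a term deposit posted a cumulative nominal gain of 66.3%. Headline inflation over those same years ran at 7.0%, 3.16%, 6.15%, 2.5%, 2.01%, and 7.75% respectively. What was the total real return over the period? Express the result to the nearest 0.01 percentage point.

Cumulative inflation factor: 1.070 × 1.0316 × 1.0615 × 1.025 × 1.0201 × 1.0775 ≈ 1.32008.
Nominal growth factor: 1.66300. Real growth factor = 1.66300 / 1.32008 ≈ 1.25978.
Total real return ≈ 25.9776%.

25.98%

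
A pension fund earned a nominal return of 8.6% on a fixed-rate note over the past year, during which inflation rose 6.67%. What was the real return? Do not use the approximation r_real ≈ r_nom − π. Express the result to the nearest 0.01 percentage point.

Real return via the Fisher equation: (1 + 8.6%)/(1 + 6.67%) − 1 = 1.086/1.0667 − 1 ≈ 0.01809.

1.81%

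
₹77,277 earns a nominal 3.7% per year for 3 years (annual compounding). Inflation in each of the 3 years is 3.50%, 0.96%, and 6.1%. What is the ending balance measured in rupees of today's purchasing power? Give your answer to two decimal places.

₹77,728.71

Nominal value at maturity: ₹77,277 × (1 + 3.7%)^3 ≈ ₹86,176.04.
Price-level factor over 3 years: 1.0350 × 1.0096 × 1.061 = 1.108677096.
The maturity value deflated by that factor is the answer in today's purchasing power.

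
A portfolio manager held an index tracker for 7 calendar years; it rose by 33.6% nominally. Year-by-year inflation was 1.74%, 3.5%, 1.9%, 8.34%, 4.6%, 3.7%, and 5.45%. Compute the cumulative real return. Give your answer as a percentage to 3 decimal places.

0.474%

Cumulative inflation factor: 1.0174 × 1.035 × 1.019 × 1.0834 × 1.046 × 1.037 × 1.0545 ≈ 1.32970.
Nominal growth factor: 1.33600. Real growth factor = 1.33600 / 1.32970 ≈ 1.00474.
Total real return ≈ 0.4741%.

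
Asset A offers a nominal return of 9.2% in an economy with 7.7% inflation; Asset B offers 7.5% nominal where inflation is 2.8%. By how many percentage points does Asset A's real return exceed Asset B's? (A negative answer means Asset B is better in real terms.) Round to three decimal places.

-3.179

Asset A real return: 1.092/1.077 − 1 = 1.3928%.
Asset B real return: 1.075/1.028 − 1 = 4.5720%.
Difference: 1.3928 − 4.5720 = -3.1792 pp.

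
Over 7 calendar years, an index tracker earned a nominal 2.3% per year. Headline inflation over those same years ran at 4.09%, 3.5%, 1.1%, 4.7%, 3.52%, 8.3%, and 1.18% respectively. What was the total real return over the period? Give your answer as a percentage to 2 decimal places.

-9.36%

Cumulative inflation factor: 1.0409 × 1.035 × 1.011 × 1.047 × 1.0352 × 1.083 × 1.0118 ≈ 1.29358.
Nominal growth factor: 1.17254. Real growth factor = 1.17254 / 1.29358 ≈ 0.90643.
Total real return ≈ -9.3569%.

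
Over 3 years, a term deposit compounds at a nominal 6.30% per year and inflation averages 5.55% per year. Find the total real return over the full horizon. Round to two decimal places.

The annual real rate is (1+6.30%)/(1+5.55%) − 1 = 0.7106%.
Compounded over 3 years: (1 + 0.007106)^3 − 1 ≈ 0.02147.

2.15%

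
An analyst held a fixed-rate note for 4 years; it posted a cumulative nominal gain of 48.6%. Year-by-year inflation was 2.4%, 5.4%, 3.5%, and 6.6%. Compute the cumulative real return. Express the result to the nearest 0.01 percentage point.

24.79%

Cumulative inflation factor: 1.024 × 1.054 × 1.035 × 1.066 ≈ 1.19080.
Nominal growth factor: 1.48600. Real growth factor = 1.48600 / 1.19080 ≈ 1.24790.
Total real return ≈ 24.7903%.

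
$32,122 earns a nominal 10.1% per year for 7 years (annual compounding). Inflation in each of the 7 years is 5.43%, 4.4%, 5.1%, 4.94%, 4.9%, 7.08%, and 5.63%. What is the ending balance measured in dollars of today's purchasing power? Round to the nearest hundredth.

$43,735.51

Nominal value at maturity: $32,122 × (1 + 10.1%)^7 ≈ $62,996.12.
Price-level factor over 7 years: 1.0543 × 1.044 × 1.051 × 1.0494 × 1.049 × 1.0708 × 1.0563 ≈ 1.4403883881.
The maturity value deflated by that factor is the answer in today's purchasing power.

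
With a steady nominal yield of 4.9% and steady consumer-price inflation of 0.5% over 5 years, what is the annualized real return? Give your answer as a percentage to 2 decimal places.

4.38%

With constant rates the annual real return is the same each year: (1+4.9%)/(1+0.5%) − 1 = 0.04378.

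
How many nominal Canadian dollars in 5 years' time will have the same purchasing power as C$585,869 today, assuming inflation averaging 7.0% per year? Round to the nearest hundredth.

C$821,711.58

Cumulative price-level factor: (1+7.0%)^5 = 1.4025517307.
Multiplying C$585,869 by the price-level factor gives the future nominal sum.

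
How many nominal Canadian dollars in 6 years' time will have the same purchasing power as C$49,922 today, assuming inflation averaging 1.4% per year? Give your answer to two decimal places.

Cumulative price-level factor: (1+1.4%)^6 ≈ 1.0869954595.
Multiplying C$49,922 by the price-level factor gives the future nominal sum.

C$54,264.99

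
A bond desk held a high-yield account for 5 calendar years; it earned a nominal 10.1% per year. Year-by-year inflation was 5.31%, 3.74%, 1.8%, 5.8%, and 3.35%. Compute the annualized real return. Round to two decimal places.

Cumulative inflation factor: 1.0531 × 1.0374 × 1.018 × 1.058 × 1.0335 ≈ 1.21607.
Nominal growth factor: 1.61784. Real growth factor = 1.61784 / 1.21607 ≈ 1.33038.
Annualized: 1.33038^(1/5) − 1 ≈ 0.05875.

5.88%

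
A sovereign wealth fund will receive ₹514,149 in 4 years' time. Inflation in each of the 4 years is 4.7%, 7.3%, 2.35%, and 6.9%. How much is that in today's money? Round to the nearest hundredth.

Price-level factor over 4 years: 1.047 × 1.073 × 1.0235 × 1.069 ≈ 1.2291700109.
Purchasing power today: ₹514,149 divided by that factor.

₹418,289.57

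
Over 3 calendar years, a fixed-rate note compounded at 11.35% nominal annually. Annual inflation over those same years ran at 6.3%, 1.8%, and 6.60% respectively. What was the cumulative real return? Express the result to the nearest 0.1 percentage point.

Cumulative inflation factor: 1.063 × 1.018 × 1.0660 ≈ 1.15355.
Nominal growth factor: 1.38061. Real growth factor = 1.38061 / 1.15355 ≈ 1.19683.
Total real return ≈ 19.6830%.

19.7%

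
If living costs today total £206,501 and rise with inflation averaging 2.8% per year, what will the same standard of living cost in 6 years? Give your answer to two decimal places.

Cumulative price-level factor: (1+2.8%)^6 ≈ 1.1802083636.
The nominal amount required is £206,501 scaled up by that factor.

£243,714.21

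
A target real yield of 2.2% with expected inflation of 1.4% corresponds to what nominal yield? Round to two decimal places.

3.63%

By the Fisher equation, 1 + r_nom = (1 + 2.2%)(1 + 1.4%) = 1.022 × 1.014 = 1.036308.
So r_nom = 3.6308%.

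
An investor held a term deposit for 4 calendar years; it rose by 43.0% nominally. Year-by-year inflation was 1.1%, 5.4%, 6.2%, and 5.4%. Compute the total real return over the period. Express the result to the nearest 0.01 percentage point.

19.89%

Cumulative inflation factor: 1.011 × 1.054 × 1.062 × 1.054 ≈ 1.19277.
Nominal growth factor: 1.43000. Real growth factor = 1.43000 / 1.19277 ≈ 1.19889.
Total real return ≈ 19.8889%.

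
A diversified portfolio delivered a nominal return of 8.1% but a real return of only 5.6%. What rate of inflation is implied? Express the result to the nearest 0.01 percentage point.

From (1+r_nom) = (1+r_real)(1+π), we get 1+π = (1 + 8.1%)/(1 + 5.6%) = 1.081/1.056 ≈ 1.02367.
So π ≈ 2.3674%.

2.37%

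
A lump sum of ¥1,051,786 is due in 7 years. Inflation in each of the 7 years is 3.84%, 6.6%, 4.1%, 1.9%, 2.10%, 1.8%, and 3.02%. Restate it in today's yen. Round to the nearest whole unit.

¥836,538

Price-level factor over 7 years: 1.0384 × 1.066 × 1.041 × 1.019 × 1.0210 × 1.018 × 1.0302 ≈ 1.2573085339.
Purchasing power today: ¥1,051,786 divided by that factor.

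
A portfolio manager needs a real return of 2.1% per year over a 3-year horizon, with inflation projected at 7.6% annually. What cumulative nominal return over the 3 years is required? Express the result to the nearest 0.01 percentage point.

Required annual nominal rate: (1+2.1%)(1+7.6%) − 1 = 9.8596%.
Cumulative over 3 years: (1 + 0.098596)^3 − 1 ≈ 0.32591.

32.59%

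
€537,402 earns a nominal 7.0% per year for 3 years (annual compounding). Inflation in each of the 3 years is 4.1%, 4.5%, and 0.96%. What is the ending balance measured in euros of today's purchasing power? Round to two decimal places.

Nominal value at maturity: €537,402 × (1 + 7.0%)^3 ≈ €658,340.56.
Price-level factor over 3 years: 1.041 × 1.045 × 1.0096 = 1.098288312.
The maturity value deflated by that factor is the answer in today's purchasing power.

€599,424.17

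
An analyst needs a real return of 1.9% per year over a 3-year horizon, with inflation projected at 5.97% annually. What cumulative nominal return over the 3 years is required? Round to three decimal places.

25.913%

Required annual nominal rate: (1+1.9%)(1+5.97%) − 1 = 7.98343%.
Cumulative over 3 years: (1 + 0.0798343)^3 − 1 ≈ 0.25913.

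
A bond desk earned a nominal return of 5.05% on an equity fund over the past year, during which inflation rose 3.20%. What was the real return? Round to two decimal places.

1.79%

Real return via the Fisher equation: (1 + 5.05%)/(1 + 3.20%) − 1 = 1.0505/1.0320 − 1 ≈ 0.01793.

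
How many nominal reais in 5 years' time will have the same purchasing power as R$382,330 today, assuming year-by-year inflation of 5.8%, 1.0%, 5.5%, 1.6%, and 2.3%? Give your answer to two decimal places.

R$447,988.87

Cumulative price-level factor: 1.058 × 1.010 × 1.055 × 1.016 × 1.023 ≈ 1.1717334896.
Multiplying R$382,330 by the price-level factor gives the future nominal sum.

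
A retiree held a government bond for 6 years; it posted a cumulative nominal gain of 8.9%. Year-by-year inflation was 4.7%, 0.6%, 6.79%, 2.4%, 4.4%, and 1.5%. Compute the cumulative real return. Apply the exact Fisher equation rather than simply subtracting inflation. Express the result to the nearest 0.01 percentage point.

-10.78%

Cumulative inflation factor: 1.047 × 1.006 × 1.0679 × 1.024 × 1.044 × 1.015 ≈ 1.22051.
Nominal growth factor: 1.08900. Real growth factor = 1.08900 / 1.22051 ≈ 0.89225.
Total real return ≈ -10.7751%.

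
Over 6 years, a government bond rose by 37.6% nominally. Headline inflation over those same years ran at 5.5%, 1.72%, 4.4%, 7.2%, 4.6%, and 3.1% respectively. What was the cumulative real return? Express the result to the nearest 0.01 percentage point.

6.24%

Cumulative inflation factor: 1.055 × 1.0172 × 1.044 × 1.072 × 1.046 × 1.031 ≈ 1.29522.
Nominal growth factor: 1.37600. Real growth factor = 1.37600 / 1.29522 ≈ 1.06237.
Total real return ≈ 6.2366%.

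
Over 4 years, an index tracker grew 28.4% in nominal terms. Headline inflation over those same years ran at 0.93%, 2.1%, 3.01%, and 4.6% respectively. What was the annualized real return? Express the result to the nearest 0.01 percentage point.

Cumulative inflation factor: 1.0093 × 1.021 × 1.0301 × 1.046 ≈ 1.11034.
Nominal growth factor: 1.28400. Real growth factor = 1.28400 / 1.11034 ≈ 1.15640.
Annualized: 1.15640^(1/4) − 1 ≈ 0.03700.

3.70%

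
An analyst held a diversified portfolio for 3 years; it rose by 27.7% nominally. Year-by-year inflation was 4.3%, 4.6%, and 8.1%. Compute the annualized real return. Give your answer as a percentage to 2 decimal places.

Cumulative inflation factor: 1.043 × 1.046 × 1.081 ≈ 1.17935.
Nominal growth factor: 1.27700. Real growth factor = 1.27700 / 1.17935 ≈ 1.08280.
Annualized: 1.08280^(1/3) − 1 ≈ 0.02687.

2.69%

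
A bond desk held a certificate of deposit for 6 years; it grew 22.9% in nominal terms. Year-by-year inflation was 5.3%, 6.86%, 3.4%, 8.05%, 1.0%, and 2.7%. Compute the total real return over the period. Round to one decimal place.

Cumulative inflation factor: 1.053 × 1.0686 × 1.034 × 1.0805 × 1.010 × 1.027 ≈ 1.30401.
Nominal growth factor: 1.22900. Real growth factor = 1.22900 / 1.30401 ≈ 0.94248.
Total real return ≈ -5.7522%.

-5.8%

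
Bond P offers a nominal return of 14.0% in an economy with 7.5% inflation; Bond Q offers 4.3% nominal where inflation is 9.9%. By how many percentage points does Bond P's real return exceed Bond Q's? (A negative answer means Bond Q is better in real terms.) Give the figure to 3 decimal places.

11.142

Bond P real return: 1.140/1.075 − 1 = 6.0465%.
Bond Q real return: 1.043/1.099 − 1 = -5.0955%.
Difference: 6.0465 − (-5.0955) = 11.1420 pp.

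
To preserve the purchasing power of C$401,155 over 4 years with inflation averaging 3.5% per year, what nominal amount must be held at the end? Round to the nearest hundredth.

C$460,334.59

Cumulative price-level factor: (1+3.5%)^4 ≈ 1.1475230006.
The nominal amount required is C$401,155 scaled up by that factor.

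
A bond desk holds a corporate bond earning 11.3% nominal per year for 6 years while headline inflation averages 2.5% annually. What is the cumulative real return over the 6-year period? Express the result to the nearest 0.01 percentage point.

The annual real rate is (1+11.3%)/(1+2.5%) − 1 = 8.5854%.
Compounded over 6 years: (1 + 0.085854)^6 − 1 ≈ 0.63918.

63.92%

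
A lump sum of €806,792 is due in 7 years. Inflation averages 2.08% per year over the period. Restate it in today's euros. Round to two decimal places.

Price-level factor over 7 years: (1 + 2.08%)^7 ≈ 1.1550070355.
Purchasing power today: €806,792 divided by that factor.

€698,516.96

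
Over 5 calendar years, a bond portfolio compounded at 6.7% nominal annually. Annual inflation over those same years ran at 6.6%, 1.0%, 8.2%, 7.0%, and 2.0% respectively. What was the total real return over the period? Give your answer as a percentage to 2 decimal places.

Cumulative inflation factor: 1.066 × 1.010 × 1.082 × 1.070 × 1.020 ≈ 1.27142.
Nominal growth factor: 1.38300. Real growth factor = 1.38300 / 1.27142 ≈ 1.08776.
Total real return ≈ 8.7758%.

8.78%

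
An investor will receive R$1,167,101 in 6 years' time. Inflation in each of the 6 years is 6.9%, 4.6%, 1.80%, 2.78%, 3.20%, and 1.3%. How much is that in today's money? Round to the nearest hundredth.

R$954,230.99

Price-level factor over 6 years: 1.069 × 1.046 × 1.0180 × 1.0278 × 1.0320 × 1.013 ≈ 1.2230801666.
Purchasing power today: R$1,167,101 divided by that factor.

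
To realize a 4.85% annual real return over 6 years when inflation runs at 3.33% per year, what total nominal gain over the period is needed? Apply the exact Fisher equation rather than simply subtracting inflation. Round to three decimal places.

61.722%

Required annual nominal rate: (1+4.85%)(1+3.33%) − 1 = 8.341505%.
Cumulative over 6 years: (1 + 0.08341505)^6 − 1 ≈ 0.61722.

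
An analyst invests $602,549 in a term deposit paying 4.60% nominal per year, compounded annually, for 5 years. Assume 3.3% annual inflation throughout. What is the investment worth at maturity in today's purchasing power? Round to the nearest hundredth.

Nominal value at maturity: $602,549 × (1 + 4.60%)^5 ≈ $754,485.32.
Price-level factor over 5 years: (1 + 3.3%)^5 ≈ 1.1762553387.
Dividing the nominal maturity value by the price-level factor gives the value in today's money.

$641,429.88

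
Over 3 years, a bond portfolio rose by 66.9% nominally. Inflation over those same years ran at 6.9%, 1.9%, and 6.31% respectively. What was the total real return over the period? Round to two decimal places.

Cumulative inflation factor: 1.069 × 1.019 × 1.0631 ≈ 1.15805.
Nominal growth factor: 1.66900. Real growth factor = 1.66900 / 1.15805 ≈ 1.44122.
Total real return ≈ 44.1220%.

44.12%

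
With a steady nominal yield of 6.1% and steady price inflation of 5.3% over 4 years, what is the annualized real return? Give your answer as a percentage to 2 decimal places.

0.76%

With constant rates the annual real return is the same each year: (1+6.1%)/(1+5.3%) − 1 = 0.00760.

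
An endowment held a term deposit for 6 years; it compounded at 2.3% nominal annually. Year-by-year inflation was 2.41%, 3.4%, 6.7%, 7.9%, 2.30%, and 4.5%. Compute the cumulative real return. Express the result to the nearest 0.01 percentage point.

Cumulative inflation factor: 1.0241 × 1.034 × 1.067 × 1.079 × 1.0230 × 1.045 ≈ 1.30329.
Nominal growth factor: 1.14618. Real growth factor = 1.14618 / 1.30329 ≈ 0.87945.
Total real return ≈ -12.0546%.

-12.05%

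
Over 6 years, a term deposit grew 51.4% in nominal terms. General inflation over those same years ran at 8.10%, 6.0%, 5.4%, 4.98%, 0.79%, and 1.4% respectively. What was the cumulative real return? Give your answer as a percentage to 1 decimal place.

16.8%

Cumulative inflation factor: 1.0810 × 1.060 × 1.054 × 1.0498 × 1.0079 × 1.014 ≈ 1.29579.
Nominal growth factor: 1.51400. Real growth factor = 1.51400 / 1.29579 ≈ 1.16840.
Total real return ≈ 16.8401%.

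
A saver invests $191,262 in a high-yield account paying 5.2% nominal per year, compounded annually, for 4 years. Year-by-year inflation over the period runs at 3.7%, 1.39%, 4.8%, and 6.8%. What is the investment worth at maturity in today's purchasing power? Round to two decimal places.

$199,060.57

Nominal value at maturity: $191,262 × (1 + 5.2%)^4 ≈ $234,256.50.
Price-level factor over 4 years: 1.037 × 1.0139 × 1.048 × 1.068 ≈ 1.1768101751.
The maturity value deflated by that factor is the answer in today's purchasing power.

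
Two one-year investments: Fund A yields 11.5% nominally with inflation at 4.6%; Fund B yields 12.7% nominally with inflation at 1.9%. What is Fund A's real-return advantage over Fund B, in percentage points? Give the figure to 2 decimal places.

-4.00

Fund A real return: 1.115/1.046 − 1 = 6.597%.
Fund B real return: 1.127/1.019 − 1 = 10.599%.
Difference: 6.597 − 10.599 = -4.002 pp.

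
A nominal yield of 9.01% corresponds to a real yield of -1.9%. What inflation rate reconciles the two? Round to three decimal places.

From (1+r_nom) = (1+r_real)(1+π), we get 1+π = (1 + 9.01%)/(1 − 1.9%) = 1.0901/0.981 ≈ 1.11121.
So π ≈ 11.1213%.

11.121%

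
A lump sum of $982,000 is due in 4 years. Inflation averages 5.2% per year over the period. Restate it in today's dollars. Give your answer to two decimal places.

Price-level factor over 4 years: (1 + 5.2%)^4 ≈ 1.2247937436.
Purchasing power today: $982,000 divided by that factor.

$801,767.65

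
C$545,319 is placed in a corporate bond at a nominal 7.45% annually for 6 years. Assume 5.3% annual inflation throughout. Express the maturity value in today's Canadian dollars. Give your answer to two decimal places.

C$615,628.79

Nominal value at maturity: C$545,319 × (1 + 7.45%)^6 ≈ C$839,245.75.
Price-level factor over 6 years: (1 + 5.3%)^6 ≈ 1.3632334286.
Dividing the nominal maturity value by the price-level factor gives the value in today's money.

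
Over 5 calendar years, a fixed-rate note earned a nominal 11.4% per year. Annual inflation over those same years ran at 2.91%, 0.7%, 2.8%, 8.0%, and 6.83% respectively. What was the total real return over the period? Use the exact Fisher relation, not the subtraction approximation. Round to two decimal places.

Cumulative inflation factor: 1.0291 × 1.007 × 1.028 × 1.080 × 1.0683 ≈ 1.22913.
Nominal growth factor: 1.71564. Real growth factor = 1.71564 / 1.22913 ≈ 1.39582.
Total real return ≈ 39.5818%.

39.58%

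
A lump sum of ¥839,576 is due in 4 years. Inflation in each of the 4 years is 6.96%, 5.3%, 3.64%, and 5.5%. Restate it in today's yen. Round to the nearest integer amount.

Price-level factor over 4 years: 1.0696 × 1.053 × 1.0364 × 1.055 ≈ 1.2314864265.
Purchasing power today: ¥839,576 divided by that factor.

¥681,758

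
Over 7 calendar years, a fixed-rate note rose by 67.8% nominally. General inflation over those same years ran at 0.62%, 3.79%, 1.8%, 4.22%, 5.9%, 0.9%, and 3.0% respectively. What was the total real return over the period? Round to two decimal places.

Cumulative inflation factor: 1.0062 × 1.0379 × 1.018 × 1.0422 × 1.059 × 1.009 × 1.030 ≈ 1.21945.
Nominal growth factor: 1.67800. Real growth factor = 1.67800 / 1.21945 ≈ 1.37603.
Total real return ≈ 37.6033%.

37.60%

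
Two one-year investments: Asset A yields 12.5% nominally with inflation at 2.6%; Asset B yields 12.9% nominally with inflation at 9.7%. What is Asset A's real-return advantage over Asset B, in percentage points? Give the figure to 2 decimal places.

6.73

Asset A real return: 1.125/1.026 − 1 = 9.649%.
Asset B real return: 1.129/1.097 − 1 = 2.917%.
Difference: 9.649 − 2.917 = 6.732 pp.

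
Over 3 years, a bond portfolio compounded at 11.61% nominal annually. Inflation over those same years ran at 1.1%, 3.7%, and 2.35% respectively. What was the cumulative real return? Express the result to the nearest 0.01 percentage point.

29.57%

Cumulative inflation factor: 1.011 × 1.037 × 1.0235 ≈ 1.07304.
Nominal growth factor: 1.39030. Real growth factor = 1.39030 / 1.07304 ≈ 1.29566.
Total real return ≈ 29.5662%.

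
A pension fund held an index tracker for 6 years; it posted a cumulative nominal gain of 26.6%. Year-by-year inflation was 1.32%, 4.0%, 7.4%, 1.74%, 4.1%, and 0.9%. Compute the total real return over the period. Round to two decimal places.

Cumulative inflation factor: 1.0132 × 1.040 × 1.074 × 1.0174 × 1.041 × 1.009 ≈ 1.20939.
Nominal growth factor: 1.26600. Real growth factor = 1.26600 / 1.20939 ≈ 1.04681.
Total real return ≈ 4.6809%.

4.68%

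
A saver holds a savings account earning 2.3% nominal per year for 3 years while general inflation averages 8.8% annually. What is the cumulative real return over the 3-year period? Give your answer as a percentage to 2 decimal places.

The annual real rate is (1+2.3%)/(1+8.8%) − 1 = -5.9743%.
Compounded over 3 years: (1 + -0.059743)^3 − 1 ≈ -0.16873.

-16.87%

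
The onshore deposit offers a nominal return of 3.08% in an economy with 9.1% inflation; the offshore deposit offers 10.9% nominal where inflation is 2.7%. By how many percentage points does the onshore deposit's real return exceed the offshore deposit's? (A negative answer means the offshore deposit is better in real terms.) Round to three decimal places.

-13.502

The onshore deposit real return: 1.0308/1.091 − 1 = -5.5179%.
The offshore deposit real return: 1.109/1.027 − 1 = 7.9844%.
Difference: -5.5179 − 7.9844 = -13.5023 pp.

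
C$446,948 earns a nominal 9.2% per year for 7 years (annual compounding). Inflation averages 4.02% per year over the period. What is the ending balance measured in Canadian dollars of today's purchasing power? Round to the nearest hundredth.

C$628,054.77

Nominal value at maturity: C$446,948 × (1 + 9.2%)^7 ≈ C$827,590.44.
Price-level factor over 7 years: (1 + 4.02%)^7 ≈ 1.3177042482.
The maturity value deflated by that factor is the answer in today's purchasing power.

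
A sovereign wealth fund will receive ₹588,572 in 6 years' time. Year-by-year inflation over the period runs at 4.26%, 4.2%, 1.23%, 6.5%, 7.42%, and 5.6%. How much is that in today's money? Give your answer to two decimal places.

₹443,002.57

Price-level factor over 6 years: 1.0426 × 1.042 × 1.0123 × 1.065 × 1.0742 × 1.056 ≈ 1.3285972538.
Purchasing power today: ₹588,572 divided by that factor.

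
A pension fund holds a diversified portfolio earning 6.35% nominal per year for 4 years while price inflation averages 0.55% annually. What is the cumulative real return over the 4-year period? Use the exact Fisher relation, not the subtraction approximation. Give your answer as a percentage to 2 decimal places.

The annual real rate is (1+6.35%)/(1+0.55%) − 1 = 5.7683%.
Compounded over 4 years: (1 + 0.057683)^4 − 1 ≈ 0.25147.

25.15%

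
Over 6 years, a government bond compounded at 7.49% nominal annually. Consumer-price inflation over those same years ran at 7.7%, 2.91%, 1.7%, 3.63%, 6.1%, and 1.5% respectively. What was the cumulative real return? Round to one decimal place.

22.6%

Cumulative inflation factor: 1.077 × 1.0291 × 1.017 × 1.0363 × 1.061 × 1.015 ≈ 1.25794.
Nominal growth factor: 1.54244. Real growth factor = 1.54244 / 1.25794 ≈ 1.22616.
Total real return ≈ 22.6160%.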